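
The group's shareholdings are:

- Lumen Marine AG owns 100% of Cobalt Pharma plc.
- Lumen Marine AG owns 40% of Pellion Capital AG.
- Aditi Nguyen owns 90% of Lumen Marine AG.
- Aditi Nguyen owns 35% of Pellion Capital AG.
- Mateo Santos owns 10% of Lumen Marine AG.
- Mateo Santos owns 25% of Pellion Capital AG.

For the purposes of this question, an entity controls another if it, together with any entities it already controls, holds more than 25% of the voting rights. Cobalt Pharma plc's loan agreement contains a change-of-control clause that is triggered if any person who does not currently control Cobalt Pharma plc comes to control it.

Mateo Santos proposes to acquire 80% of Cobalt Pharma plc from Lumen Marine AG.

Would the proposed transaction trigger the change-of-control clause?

Yes

The purchase adds only to Mateo's holdings (Lumen's stake shrinks), so Mateo is the only person who could newly come to control Cobalt.
Mateo's largest direct stake is 25% in Pellion, which does not meet the threshold, so Mateo controls no company.
Neither Mateo nor any entity Mateo controls holds any voting interest in Cobalt.
So before the transaction, Mateo does not control Cobalt.
After the purchase, Mateo holds 80% of Cobalt directly, and Lumen's stake falls to 20%.
Mateo holds 80% of Cobalt, so Mateo controls Cobalt.
Mateo did not control Cobalt before and does after, so the clause is triggered.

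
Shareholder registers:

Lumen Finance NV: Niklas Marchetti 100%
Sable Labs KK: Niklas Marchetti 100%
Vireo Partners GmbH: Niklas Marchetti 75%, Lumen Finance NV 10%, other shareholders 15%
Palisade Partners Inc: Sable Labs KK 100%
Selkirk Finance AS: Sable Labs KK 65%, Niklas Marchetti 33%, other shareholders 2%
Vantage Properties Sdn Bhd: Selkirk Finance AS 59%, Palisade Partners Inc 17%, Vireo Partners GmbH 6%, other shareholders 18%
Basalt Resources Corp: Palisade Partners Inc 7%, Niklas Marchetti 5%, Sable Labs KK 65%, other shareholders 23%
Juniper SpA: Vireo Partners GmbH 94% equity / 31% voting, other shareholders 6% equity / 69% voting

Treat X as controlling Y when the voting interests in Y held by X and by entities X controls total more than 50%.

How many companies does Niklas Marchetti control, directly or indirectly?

Niklas holds 100% of Lumen, so Niklas controls Lumen.
Niklas holds 100% of Sable, so Niklas controls Sable.
Niklas and Lumen together hold 75% + 10% = 85% of Vireo, so Niklas controls Vireo.
Sable holds 100% of Palisade, so Niklas controls Palisade.
Sable and Niklas together hold 65% + 33% = 98% of Selkirk, so Niklas controls Selkirk.
Selkirk and Palisade and Vireo together hold 59% + 17% + 6% = 82% of Vantage, so Niklas controls Vantage.
Palisade and Niklas and Sable together hold 7% + 5% + 65% = 77% of Basalt, so Niklas controls Basalt.
No other company's threshold is met.
Niklas controls 7 companies.

7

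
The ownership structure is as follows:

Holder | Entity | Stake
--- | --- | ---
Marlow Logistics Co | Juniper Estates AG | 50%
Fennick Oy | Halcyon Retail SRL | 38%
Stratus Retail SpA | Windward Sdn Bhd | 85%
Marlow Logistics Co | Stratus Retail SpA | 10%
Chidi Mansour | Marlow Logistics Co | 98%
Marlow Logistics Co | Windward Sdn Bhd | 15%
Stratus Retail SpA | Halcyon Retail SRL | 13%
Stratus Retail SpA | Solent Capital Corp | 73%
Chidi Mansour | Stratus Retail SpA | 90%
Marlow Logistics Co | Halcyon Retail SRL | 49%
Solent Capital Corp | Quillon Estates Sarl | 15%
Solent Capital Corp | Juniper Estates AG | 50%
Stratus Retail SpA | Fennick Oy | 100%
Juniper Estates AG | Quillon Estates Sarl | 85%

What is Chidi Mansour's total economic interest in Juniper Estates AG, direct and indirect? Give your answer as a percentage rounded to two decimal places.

Chidi reaches Juniper along 3 paths.
Via Marlow: 98% × 50% = 49%.
Via Stratus → Solent: 90% × 73% × 50% = 32.85%.
Via Marlow → Stratus → Solent: 98% × 10% × 73% × 50% = 3.577%.
Total: 49% + 32.85% + 3.577% = 85.427%.
Rounded: 85.43%.

85.43%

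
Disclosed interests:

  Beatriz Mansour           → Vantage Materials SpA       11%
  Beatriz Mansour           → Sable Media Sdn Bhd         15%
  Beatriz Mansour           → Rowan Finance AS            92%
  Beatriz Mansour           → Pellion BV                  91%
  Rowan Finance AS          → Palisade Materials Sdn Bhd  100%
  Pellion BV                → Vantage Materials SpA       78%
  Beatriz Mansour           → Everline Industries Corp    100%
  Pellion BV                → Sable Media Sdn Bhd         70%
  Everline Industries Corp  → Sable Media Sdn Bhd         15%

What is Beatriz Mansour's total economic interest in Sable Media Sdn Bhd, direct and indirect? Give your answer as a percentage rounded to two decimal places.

93.70%

Beatriz reaches Sable along 3 paths.
Via Pellion: 91% × 70% = 63.7%.
Direct stake: 15% = 15%.
Via Everline: 100% × 15% = 15%.
Total: 63.7% + 15% + 15% = 93.7%.
Rounded: 93.70%.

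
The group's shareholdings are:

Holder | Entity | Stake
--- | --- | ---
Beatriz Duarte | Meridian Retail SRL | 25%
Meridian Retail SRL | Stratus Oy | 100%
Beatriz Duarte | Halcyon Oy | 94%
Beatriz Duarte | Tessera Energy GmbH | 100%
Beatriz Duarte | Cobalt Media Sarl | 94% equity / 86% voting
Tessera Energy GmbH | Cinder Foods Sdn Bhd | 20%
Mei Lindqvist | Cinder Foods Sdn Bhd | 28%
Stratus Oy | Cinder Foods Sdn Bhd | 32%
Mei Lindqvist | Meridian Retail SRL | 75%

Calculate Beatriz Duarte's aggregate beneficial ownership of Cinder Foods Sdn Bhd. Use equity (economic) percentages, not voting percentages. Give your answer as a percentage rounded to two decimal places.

Beatriz reaches Cinder along 2 paths.
Via Meridian → Stratus: 25% × 100% × 32% = 8%.
Via Tessera: 100% × 20% = 20%.
Total: 8% + 20% = 28%.
Rounded: 28.00%.

28.00%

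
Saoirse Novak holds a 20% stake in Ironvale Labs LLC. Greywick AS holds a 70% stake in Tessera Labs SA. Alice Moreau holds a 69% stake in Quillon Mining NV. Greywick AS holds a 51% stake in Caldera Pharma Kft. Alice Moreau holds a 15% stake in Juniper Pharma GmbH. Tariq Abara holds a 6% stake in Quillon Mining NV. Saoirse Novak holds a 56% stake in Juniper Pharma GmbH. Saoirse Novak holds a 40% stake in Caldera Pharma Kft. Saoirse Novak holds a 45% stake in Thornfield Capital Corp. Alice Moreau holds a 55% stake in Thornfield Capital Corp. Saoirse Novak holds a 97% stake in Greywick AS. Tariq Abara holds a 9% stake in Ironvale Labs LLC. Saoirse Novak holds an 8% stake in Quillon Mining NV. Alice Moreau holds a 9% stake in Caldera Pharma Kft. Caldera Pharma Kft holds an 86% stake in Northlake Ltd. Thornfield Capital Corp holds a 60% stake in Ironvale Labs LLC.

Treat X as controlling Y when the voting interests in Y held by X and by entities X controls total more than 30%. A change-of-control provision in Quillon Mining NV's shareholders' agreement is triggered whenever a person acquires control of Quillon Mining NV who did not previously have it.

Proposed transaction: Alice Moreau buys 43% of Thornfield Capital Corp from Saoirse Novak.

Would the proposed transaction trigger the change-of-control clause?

The purchase adds only to Alice's holdings (Saoirse's stake shrinks), so Alice is the only person who could newly come to control Quillon.
Alice holds 69% of Quillon, so Alice controls Quillon.
So Alice already controls Quillon before the transaction.
After the purchase, Alice's direct stake in Thornfield rises to 55% + 43% = 98%, and Saoirse's stake falls to 2%.
Alice controlled Quillon already, so this is not a new person acquiring control; every other person's position is unchanged or reduced.
No new person acquires control, so the clause is not triggered.

No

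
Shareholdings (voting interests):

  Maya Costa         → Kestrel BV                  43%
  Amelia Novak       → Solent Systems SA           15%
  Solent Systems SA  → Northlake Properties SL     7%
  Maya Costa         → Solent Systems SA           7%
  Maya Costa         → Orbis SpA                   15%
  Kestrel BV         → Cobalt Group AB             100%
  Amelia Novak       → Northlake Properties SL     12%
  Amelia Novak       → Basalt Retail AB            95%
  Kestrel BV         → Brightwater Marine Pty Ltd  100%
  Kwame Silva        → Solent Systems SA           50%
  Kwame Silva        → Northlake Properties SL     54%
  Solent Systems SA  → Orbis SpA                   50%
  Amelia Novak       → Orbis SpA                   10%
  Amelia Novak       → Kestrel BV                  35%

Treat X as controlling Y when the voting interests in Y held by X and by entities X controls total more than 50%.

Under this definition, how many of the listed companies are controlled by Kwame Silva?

1

Kwame holds 54% of Northlake, so Kwame controls Northlake.
No other company's threshold is met.
Kwame controls 1 company.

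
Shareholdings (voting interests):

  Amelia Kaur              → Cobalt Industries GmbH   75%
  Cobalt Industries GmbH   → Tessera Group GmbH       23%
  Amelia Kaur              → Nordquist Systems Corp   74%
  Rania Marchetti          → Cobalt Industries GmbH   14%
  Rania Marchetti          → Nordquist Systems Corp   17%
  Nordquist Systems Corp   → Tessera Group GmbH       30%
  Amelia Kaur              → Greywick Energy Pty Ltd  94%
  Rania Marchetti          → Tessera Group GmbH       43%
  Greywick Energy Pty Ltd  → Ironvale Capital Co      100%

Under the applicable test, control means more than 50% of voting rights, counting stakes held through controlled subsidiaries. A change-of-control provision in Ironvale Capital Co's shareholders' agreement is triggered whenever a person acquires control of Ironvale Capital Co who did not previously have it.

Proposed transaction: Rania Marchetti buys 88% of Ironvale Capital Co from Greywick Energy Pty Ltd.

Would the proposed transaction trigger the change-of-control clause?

The purchase adds only to Rania's holdings (Greywick's stake shrinks), so Rania is the only person who could newly come to control Ironvale.
Rania's largest direct stake is 43% in Tessera, which does not meet the threshold, so Rania controls no company.
Neither Rania nor any entity Rania controls holds any voting interest in Ironvale.
So before the transaction, Rania does not control Ironvale.
After the purchase, Rania holds 88% of Ironvale directly, and Greywick's stake falls to 12%.
Rania holds 88% of Ironvale, so Rania controls Ironvale.
Rania did not control Ironvale before and does after, so the clause is triggered.

Yes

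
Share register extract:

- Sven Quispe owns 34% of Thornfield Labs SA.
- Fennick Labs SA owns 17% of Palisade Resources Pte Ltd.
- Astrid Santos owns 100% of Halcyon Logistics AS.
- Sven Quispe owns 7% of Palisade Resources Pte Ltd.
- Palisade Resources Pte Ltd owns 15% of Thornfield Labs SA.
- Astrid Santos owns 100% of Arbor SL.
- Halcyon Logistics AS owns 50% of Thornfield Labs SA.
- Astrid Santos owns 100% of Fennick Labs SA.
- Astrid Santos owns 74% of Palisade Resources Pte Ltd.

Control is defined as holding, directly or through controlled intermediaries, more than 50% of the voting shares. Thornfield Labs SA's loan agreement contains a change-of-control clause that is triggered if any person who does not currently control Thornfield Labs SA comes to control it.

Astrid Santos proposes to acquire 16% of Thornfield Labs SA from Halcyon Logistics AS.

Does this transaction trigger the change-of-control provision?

No

The purchase adds only to Astrid's holdings (Halcyon's stake shrinks), so Astrid is the only person who could newly come to control Thornfield.
Astrid holds 100% of Halcyon, so Astrid controls Halcyon.
Astrid holds 100% of Fennick, so Astrid controls Fennick.
Astrid and Fennick together hold 74% + 17% = 91% of Palisade, so Astrid controls Palisade.
Halcyon and Palisade together hold 50% + 15% = 65% of Thornfield, so Astrid controls Thornfield.
So Astrid already controls Thornfield before the transaction.
After the purchase, Astrid holds 16% of Thornfield directly, and Halcyon's stake falls to 34%.
Astrid controlled Thornfield already, so this is not a new person acquiring control; every other person's position is unchanged or reduced.
No new person acquires control, so the clause is not triggered.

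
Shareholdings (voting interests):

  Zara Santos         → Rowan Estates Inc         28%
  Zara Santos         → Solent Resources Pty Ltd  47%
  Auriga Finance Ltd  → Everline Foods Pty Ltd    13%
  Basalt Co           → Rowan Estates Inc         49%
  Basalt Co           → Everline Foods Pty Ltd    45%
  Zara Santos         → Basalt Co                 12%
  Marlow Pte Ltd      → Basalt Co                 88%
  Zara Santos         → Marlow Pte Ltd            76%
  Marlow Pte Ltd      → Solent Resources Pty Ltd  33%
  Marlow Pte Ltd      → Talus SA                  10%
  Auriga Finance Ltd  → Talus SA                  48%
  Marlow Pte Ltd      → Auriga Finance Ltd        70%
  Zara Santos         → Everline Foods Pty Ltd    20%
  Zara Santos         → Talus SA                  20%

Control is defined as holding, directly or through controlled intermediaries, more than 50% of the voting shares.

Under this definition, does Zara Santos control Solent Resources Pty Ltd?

Zara holds 76% of Marlow, so Zara controls Marlow.
Marlow and Zara together hold 33% + 47% = 80% of Solent, so Zara controls Solent.

Yes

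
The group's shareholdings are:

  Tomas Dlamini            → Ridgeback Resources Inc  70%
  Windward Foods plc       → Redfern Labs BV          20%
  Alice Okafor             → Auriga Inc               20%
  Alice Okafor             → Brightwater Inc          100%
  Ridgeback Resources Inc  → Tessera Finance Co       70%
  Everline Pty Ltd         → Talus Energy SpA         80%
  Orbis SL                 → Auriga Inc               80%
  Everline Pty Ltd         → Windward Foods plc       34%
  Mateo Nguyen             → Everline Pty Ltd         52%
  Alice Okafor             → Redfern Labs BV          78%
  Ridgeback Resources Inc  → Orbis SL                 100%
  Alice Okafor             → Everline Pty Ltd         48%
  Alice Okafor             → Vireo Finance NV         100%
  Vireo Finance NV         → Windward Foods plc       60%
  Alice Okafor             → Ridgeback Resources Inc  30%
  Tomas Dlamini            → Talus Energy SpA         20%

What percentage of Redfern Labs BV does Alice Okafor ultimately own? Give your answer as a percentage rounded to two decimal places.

Alice reaches Redfern along 3 paths.
Direct stake: 78% = 78%.
Via Vireo → Windward: 100% × 60% × 20% = 12%.
Via Everline → Windward: 48% × 34% × 20% = 3.264%.
Total: 78% + 12% + 3.264% = 93.264%.
Rounded: 93.26%.

93.26%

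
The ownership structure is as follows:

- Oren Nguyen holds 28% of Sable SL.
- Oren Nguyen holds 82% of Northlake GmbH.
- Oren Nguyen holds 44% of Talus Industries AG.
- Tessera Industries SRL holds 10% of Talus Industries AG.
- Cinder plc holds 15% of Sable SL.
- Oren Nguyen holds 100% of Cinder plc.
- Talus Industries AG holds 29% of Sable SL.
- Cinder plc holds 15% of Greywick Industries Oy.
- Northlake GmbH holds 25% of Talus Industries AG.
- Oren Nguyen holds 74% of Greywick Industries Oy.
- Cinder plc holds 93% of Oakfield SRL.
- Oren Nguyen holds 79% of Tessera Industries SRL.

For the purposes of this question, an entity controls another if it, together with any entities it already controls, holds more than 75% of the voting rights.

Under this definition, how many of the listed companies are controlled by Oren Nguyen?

6

Oren holds 100% of Cinder, so Oren controls Cinder.
Oren holds 82% of Northlake, so Oren controls Northlake.
Oren holds 79% of Tessera, so Oren controls Tessera.
Cinder holds 93% of Oakfield, so Oren controls Oakfield.
Oren and Northlake and Tessera together hold 44% + 25% + 10% = 79% of Talus, so Oren controls Talus.
Oren and Cinder together hold 74% + 15% = 89% of Greywick, so Oren controls Greywick.
No other company's threshold is met.
Oren controls 6 companies.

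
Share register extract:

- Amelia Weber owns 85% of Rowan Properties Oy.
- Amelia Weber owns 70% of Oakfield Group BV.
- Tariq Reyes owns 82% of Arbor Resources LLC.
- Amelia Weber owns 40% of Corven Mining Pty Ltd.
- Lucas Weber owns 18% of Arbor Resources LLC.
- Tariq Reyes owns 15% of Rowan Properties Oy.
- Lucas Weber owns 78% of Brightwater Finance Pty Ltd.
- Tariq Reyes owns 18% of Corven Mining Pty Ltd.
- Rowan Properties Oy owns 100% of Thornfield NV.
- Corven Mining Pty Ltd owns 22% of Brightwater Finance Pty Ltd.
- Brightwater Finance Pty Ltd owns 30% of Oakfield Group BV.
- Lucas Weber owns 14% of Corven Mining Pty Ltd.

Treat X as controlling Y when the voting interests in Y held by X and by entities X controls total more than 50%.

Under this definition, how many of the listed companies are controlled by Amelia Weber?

Amelia holds 85% of Rowan, so Amelia controls Rowan.
Amelia holds 70% of Oakfield, so Amelia controls Oakfield.
Rowan holds 100% of Thornfield, so Amelia controls Thornfield.
No other company's threshold is met.
Amelia controls 3 companies.

3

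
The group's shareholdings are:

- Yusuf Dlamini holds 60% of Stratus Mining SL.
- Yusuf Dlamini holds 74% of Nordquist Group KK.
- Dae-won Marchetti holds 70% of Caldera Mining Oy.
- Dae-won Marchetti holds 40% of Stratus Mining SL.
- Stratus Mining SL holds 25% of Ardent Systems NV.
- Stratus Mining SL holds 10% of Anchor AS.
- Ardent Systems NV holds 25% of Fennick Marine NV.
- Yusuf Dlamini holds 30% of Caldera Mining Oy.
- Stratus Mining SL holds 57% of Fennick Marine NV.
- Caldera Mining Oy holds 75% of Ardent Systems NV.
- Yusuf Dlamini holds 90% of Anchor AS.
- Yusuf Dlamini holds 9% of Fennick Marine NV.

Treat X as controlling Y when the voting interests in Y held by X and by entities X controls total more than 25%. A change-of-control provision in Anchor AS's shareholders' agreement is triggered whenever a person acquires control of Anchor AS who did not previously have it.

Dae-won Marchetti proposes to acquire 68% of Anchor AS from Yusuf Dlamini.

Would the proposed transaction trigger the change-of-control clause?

The purchase adds only to Dae-won's holdings (Yusuf's stake shrinks), so Dae-won is the only person who could newly come to control Anchor.
Dae-won holds 40% of Stratus, so Dae-won controls Stratus.
Dae-won holds 70% of Caldera, so Dae-won controls Caldera.
Stratus and Caldera together hold 25% + 75% = 100% of Ardent, so Dae-won controls Ardent.
Stratus and Ardent together hold 57% + 25% = 82% of Fennick, so Dae-won controls Fennick.
In Anchor, Dae-won's side holds only 10%, not > 25%.
So before the transaction, Dae-won does not control Anchor.
After the purchase, Dae-won holds 68% of Anchor directly, and Yusuf's stake falls to 22%.
Stratus and Dae-won together hold 10% + 68% = 78% of Anchor, so Dae-won controls Anchor.
Dae-won did not control Anchor before and does after, so the clause is triggered.

Yes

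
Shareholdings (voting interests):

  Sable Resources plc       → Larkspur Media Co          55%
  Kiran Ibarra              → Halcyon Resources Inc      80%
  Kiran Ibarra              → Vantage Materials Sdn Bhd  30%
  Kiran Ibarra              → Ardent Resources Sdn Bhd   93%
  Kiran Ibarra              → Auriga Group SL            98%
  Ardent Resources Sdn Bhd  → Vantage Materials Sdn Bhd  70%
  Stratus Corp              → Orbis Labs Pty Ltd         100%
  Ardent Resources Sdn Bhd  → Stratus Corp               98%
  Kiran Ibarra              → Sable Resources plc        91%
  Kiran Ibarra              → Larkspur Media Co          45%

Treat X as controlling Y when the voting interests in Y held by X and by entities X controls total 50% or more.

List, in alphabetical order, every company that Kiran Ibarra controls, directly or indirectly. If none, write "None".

Kiran holds 91% of Sable, so Kiran controls Sable.
Kiran holds 93% of Ardent, so Kiran controls Ardent.
Kiran holds 80% of Halcyon, so Kiran controls Halcyon.
Ardent holds 98% of Stratus, so Kiran controls Stratus.
Ardent and Kiran together hold 70% + 30% = 100% of Vantage, so Kiran controls Vantage.
Kiran and Sable together hold 45% + 55% = 100% of Larkspur, so Kiran controls Larkspur.
Kiran holds 98% of Auriga, so Kiran controls Auriga.
Stratus holds 100% of Orbis, so Kiran controls Orbis.

Ardent Resources Sdn Bhd, Auriga Group SL, Halcyon Resources Inc, Larkspur Media Co, Orbis Labs Pty Ltd, Sable Resources plc, Stratus Corp, Vantage Materials Sdn Bhd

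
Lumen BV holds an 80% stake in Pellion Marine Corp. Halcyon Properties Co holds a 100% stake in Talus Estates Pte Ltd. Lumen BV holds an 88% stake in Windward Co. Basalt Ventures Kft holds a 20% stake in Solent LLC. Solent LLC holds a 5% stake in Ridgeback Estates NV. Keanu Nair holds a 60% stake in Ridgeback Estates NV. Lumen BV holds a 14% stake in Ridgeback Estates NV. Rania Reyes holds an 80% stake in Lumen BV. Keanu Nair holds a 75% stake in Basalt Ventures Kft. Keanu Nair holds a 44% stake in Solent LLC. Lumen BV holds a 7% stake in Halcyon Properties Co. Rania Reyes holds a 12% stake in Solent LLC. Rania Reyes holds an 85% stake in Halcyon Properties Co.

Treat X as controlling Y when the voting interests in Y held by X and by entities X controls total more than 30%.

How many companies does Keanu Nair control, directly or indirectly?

3

Keanu holds 75% of Basalt, so Keanu controls Basalt.
Keanu and Basalt together hold 44% + 20% = 64% of Solent, so Keanu controls Solent.
Keanu and Solent together hold 60% + 5% = 65% of Ridgeback, so Keanu controls Ridgeback.
No other company's threshold is met.
Keanu controls 3 companies.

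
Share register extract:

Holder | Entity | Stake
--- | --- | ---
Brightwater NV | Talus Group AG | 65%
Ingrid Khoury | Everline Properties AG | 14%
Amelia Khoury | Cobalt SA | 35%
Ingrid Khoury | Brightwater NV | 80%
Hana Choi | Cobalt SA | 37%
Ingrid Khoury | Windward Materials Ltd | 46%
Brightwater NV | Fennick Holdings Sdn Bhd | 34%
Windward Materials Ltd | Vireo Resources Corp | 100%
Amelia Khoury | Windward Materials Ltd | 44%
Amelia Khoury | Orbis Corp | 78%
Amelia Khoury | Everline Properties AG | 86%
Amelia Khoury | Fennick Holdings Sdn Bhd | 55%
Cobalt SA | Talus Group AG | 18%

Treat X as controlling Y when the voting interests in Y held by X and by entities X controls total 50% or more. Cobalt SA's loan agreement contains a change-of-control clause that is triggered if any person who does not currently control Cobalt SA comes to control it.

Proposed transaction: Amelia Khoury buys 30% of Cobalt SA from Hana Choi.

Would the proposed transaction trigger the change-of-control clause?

The purchase adds only to Amelia's holdings (Hana's stake shrinks), so Amelia is the only person who could newly come to control Cobalt.
Amelia holds 86% of Everline, so Amelia controls Everline.
Amelia holds 55% of Fennick, so Amelia controls Fennick.
Amelia holds 78% of Orbis, so Amelia controls Orbis.
In Cobalt, Amelia's side holds only 35%, not ≥ 50%.
So before the transaction, Amelia does not control Cobalt.
After the purchase, Amelia's direct stake in Cobalt rises to 35% + 30% = 65%, and Hana's stake falls to 7%.
Amelia holds 65% of Cobalt, so Amelia controls Cobalt.
Amelia did not control Cobalt before and does after, so the clause is triggered.

Yes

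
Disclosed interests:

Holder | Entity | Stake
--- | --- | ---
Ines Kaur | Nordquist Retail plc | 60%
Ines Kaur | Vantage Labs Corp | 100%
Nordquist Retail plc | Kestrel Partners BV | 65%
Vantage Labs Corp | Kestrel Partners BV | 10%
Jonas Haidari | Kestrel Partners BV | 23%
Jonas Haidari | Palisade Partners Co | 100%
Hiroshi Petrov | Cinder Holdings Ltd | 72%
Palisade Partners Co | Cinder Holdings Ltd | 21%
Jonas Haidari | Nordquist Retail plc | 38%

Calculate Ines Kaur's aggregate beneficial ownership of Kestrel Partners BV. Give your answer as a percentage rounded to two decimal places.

49.00%

Ines reaches Kestrel along 2 paths.
Via Vantage: 100% × 10% = 10%.
Via Nordquist: 60% × 65% = 39%.
Total: 10% + 39% = 49%.
Rounded: 49.00%.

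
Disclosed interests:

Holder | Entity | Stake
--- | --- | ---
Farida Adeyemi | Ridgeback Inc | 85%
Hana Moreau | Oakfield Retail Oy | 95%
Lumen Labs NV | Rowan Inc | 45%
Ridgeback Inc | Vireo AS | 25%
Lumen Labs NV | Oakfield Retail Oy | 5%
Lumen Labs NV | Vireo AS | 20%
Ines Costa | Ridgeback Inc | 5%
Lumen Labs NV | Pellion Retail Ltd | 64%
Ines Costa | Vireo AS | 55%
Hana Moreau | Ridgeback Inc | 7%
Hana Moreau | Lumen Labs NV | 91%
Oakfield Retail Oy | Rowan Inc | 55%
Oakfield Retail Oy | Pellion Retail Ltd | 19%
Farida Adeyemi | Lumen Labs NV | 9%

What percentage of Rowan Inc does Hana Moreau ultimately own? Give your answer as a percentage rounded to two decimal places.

95.70%

Hana reaches Rowan along 3 paths.
Via Oakfield: 95% × 55% = 52.25%.
Via Lumen → Oakfield: 91% × 5% × 55% = 2.5025%.
Via Lumen: 91% × 45% = 40.95%.
Total: 52.25% + 2.5025% + 40.95% = 95.7025%.
Rounded: 95.70%.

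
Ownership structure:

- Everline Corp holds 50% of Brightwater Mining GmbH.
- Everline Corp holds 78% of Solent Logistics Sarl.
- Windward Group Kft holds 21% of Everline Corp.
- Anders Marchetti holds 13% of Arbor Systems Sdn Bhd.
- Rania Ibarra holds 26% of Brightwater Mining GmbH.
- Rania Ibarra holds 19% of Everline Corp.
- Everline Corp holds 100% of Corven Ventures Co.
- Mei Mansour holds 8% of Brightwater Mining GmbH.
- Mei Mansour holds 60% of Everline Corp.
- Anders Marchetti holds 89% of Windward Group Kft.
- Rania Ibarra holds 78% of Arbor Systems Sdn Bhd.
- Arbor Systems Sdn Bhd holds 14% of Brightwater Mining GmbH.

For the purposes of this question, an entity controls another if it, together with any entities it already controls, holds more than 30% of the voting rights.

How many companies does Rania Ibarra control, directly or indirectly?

Rania holds 78% of Arbor, so Rania controls Arbor.
Arbor and Rania together hold 14% + 26% = 40% of Brightwater, so Rania controls Brightwater.
No other company's threshold is met.
Rania controls 2 companies.

2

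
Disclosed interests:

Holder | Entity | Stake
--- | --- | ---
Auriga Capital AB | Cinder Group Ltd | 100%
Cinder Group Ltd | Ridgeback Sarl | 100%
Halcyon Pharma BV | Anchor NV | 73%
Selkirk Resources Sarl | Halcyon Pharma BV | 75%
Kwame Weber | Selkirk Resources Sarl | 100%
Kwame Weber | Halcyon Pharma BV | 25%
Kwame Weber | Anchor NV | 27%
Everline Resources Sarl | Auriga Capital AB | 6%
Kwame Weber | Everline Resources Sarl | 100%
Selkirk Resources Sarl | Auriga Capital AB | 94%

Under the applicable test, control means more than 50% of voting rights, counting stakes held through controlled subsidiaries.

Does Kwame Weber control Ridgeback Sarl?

Yes

Kwame holds 100% of Selkirk, so Kwame controls Selkirk.
Kwame holds 100% of Everline, so Kwame controls Everline.
Everline and Selkirk together hold 6% + 94% = 100% of Auriga, so Kwame controls Auriga.
Auriga holds 100% of Cinder, so Kwame controls Cinder.
Cinder holds 100% of Ridgeback, so Kwame controls Ridgeback.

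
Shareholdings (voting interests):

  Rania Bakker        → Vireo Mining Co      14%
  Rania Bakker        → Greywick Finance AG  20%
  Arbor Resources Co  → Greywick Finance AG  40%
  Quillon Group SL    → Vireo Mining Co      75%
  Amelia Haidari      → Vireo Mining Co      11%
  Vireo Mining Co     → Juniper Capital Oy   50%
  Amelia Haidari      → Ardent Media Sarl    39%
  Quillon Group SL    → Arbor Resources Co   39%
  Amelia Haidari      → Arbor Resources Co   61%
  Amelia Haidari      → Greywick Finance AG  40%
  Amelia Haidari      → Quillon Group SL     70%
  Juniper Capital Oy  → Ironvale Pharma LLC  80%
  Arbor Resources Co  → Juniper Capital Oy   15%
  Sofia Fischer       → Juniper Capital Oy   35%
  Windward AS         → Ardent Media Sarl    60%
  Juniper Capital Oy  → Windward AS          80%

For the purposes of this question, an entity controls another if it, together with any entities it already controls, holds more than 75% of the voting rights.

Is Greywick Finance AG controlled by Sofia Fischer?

No

Sofia's largest direct stake is 35% in Juniper, which does not meet the threshold, so Sofia controls no company.
Neither Sofia nor any entity Sofia controls holds any voting interest in Greywick.
So Sofia does not control Greywick.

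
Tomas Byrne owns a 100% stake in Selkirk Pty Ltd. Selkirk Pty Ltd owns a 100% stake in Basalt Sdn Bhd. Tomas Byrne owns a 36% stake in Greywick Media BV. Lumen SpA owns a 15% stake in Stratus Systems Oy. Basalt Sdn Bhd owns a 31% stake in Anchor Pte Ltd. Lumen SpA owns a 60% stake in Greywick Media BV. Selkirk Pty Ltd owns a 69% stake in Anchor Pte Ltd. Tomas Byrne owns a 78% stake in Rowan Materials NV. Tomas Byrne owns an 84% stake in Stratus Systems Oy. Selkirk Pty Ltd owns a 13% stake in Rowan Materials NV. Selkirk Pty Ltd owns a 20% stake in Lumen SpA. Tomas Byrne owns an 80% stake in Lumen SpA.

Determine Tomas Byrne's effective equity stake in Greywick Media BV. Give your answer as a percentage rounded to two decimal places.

96.00%

Tomas reaches Greywick along 3 paths.
Direct stake: 36% = 36%.
Via Lumen: 80% × 60% = 48%.
Via Selkirk → Lumen: 100% × 20% × 60% = 12%.
Total: 36% + 48% + 12% = 96%.
Rounded: 96.00%.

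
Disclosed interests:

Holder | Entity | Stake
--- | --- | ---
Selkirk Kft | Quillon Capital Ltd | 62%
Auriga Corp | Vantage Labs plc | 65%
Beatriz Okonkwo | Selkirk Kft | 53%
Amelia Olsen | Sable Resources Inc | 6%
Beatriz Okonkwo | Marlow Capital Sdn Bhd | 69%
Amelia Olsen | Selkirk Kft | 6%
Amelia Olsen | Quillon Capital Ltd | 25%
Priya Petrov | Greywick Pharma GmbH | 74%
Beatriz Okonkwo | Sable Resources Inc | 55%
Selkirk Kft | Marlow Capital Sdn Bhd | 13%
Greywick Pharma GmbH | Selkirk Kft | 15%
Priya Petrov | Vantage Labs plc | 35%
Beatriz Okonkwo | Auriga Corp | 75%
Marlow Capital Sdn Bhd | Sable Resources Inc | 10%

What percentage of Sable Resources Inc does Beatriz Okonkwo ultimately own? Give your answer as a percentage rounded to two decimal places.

Beatriz reaches Sable along 3 paths.
Via Marlow: 69% × 10% = 6.9%.
Via Selkirk → Marlow: 53% × 13% × 10% = 0.689%.
Direct stake: 55% = 55%.
Total: 6.9% + 0.689% + 55% = 62.589%.
Rounded: 62.59%.

62.59%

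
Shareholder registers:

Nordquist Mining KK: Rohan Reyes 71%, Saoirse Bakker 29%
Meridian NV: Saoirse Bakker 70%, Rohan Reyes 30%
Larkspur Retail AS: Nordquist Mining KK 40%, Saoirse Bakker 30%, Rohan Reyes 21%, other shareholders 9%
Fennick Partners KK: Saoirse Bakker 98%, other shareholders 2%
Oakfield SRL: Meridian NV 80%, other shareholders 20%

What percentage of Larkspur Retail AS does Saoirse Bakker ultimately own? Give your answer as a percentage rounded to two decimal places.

Saoirse reaches Larkspur along 2 paths.
Via Nordquist: 29% × 40% = 11.6%.
Direct stake: 30% = 30%.
Total: 11.6% + 30% = 41.6%.
Rounded: 41.60%.

41.60%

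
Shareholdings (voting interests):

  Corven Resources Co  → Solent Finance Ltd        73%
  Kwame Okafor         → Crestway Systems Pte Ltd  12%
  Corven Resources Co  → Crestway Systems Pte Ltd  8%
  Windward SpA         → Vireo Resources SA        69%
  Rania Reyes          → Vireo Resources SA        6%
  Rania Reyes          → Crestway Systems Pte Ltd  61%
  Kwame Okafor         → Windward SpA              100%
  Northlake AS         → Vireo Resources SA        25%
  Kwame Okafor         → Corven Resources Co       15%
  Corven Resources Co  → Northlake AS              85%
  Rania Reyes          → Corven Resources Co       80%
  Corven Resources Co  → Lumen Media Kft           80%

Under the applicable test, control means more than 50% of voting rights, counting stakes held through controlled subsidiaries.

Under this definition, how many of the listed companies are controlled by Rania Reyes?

5

Rania holds 80% of Corven, so Rania controls Corven.
Corven holds 85% of Northlake, so Rania controls Northlake.
Corven and Rania together hold 8% + 61% = 69% of Crestway, so Rania controls Crestway.
Corven holds 73% of Solent, so Rania controls Solent.
Corven holds 80% of Lumen, so Rania controls Lumen.
No other company's threshold is met.
Rania controls 5 companies.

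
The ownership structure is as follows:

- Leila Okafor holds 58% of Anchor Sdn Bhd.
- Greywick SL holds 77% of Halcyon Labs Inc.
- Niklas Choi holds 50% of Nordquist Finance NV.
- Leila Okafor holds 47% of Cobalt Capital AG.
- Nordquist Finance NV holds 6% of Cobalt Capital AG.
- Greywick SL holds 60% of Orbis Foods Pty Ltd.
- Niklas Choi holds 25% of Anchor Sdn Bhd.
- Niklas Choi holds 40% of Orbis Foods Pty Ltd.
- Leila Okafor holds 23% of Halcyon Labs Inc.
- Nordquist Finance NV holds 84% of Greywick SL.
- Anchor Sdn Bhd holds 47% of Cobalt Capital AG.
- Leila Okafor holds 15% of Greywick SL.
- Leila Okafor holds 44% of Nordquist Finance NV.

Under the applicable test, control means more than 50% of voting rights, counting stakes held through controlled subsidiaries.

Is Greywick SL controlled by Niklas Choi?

Niklas's largest direct stake is 50% in Nordquist, which does not meet the threshold, so Niklas controls no company.
Neither Niklas nor any entity Niklas controls holds any voting interest in Greywick.
So Niklas does not control Greywick.

No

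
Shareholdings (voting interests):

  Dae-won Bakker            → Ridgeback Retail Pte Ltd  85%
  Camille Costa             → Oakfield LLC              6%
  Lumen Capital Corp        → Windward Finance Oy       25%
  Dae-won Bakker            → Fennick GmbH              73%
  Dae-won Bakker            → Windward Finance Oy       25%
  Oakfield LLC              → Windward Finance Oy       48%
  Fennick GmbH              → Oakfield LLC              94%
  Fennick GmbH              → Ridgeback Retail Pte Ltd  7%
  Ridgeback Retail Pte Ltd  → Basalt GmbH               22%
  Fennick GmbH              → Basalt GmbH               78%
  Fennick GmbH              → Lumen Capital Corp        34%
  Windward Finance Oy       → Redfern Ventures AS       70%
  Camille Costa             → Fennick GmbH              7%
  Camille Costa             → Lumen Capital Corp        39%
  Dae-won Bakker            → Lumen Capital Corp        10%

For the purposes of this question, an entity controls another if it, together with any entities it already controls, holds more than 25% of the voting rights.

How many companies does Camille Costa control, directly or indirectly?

1

Camille holds 39% of Lumen, so Camille controls Lumen.
No other company's threshold is met.
Camille controls 1 company.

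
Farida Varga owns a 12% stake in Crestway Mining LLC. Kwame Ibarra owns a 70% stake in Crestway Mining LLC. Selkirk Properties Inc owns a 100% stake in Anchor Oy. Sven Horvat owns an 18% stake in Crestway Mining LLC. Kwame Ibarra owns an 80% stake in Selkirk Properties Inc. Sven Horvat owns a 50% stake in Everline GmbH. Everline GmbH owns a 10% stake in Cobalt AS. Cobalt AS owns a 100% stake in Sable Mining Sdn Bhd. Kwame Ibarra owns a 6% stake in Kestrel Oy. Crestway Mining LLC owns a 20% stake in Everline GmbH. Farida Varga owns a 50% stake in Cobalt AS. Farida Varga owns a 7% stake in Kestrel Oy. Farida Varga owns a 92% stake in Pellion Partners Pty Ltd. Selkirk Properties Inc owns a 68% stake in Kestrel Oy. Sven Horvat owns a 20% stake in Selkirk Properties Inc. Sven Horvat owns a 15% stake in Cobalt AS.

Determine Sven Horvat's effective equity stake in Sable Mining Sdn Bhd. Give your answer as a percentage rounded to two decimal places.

Sven reaches Sable along 3 paths.
Via Crestway → Everline → Cobalt: 18% × 20% × 10% × 100% = 0.36%.
Via Everline → Cobalt: 50% × 10% × 100% = 5%.
Via Cobalt: 15% × 100% = 15%.
Total: 0.36% + 5% + 15% = 20.36%.

20.36%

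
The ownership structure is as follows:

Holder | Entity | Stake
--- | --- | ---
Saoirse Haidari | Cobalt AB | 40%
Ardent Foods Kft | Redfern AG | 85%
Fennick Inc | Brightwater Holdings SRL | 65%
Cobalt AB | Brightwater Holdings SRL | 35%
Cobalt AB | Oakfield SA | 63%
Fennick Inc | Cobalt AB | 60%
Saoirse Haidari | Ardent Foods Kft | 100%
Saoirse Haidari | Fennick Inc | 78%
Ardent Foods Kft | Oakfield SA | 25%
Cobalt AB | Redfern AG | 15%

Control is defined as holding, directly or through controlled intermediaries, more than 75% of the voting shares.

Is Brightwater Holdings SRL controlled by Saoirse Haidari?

Yes

Saoirse holds 78% of Fennick, so Saoirse controls Fennick.
Saoirse and Fennick together hold 40% + 60% = 100% of Cobalt, so Saoirse controls Cobalt.
Cobalt and Fennick together hold 35% + 65% = 100% of Brightwater, so Saoirse controls Brightwater.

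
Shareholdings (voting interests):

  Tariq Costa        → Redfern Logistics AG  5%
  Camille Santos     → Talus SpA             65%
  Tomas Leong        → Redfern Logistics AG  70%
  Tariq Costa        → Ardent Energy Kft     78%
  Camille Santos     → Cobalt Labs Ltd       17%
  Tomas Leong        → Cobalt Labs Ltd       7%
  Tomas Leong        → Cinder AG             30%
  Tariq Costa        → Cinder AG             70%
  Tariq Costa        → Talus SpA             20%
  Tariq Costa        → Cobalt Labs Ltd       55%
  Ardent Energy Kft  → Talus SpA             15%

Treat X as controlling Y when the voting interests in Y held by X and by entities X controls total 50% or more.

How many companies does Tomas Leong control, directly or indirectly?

1

Tomas holds 70% of Redfern, so Tomas controls Redfern.
No other company's threshold is met.
Tomas controls 1 company.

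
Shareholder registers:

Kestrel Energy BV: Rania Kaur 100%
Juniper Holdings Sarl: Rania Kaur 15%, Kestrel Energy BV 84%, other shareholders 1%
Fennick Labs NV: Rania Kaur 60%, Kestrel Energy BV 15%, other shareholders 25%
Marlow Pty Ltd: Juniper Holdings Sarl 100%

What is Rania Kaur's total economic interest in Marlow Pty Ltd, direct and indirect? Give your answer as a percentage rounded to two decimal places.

Rania reaches Marlow along 2 paths.
Via Juniper: 15% × 100% = 15%.
Via Kestrel → Juniper: 100% × 84% × 100% = 84%.
Total: 15% + 84% = 99%.
Rounded: 99.00%.

99.00%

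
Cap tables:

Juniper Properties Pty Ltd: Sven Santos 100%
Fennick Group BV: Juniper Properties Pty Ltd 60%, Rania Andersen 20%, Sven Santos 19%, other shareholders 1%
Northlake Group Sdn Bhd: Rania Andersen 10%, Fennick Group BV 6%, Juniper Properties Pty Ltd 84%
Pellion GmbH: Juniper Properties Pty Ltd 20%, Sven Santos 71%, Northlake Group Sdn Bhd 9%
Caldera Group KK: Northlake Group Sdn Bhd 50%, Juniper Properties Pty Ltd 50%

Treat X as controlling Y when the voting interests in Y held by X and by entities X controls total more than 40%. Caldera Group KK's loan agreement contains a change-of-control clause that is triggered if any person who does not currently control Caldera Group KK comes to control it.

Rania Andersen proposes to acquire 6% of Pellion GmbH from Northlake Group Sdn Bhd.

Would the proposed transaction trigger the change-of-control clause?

No

The purchase adds only to Rania's holdings (Northlake's stake shrinks), so Rania is the only person who could newly come to control Caldera.
Rania's largest direct stake is 20% in Fennick, which does not meet the threshold, so Rania controls no company.
Neither Rania nor any entity Rania controls holds any voting interest in Caldera.
So before the transaction, Rania does not control Caldera.
After the purchase, Rania holds 6% of Pellion directly, and Northlake's stake falls to 3%.
Rania's side now holds 6% of Pellion, not > 40%, so Rania still does not control Pellion.
After the transaction, neither Rania nor any entity Rania controls holds a voting interest in Caldera, so Rania still does not control it.
No new person acquires control, so the clause is not triggered.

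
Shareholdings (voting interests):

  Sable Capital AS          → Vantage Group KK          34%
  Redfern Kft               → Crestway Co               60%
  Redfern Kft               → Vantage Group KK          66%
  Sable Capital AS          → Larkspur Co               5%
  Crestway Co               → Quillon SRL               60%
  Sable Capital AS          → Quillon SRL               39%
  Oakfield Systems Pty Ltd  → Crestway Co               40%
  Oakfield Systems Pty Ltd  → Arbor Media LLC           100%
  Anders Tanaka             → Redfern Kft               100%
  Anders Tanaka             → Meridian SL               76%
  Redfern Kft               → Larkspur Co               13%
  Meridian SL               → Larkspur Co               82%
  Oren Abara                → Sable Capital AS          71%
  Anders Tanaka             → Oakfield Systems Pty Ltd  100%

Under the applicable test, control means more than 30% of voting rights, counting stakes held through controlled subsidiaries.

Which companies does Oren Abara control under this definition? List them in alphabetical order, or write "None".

Oren holds 71% of Sable, so Oren controls Sable.
Sable holds 34% of Vantage, so Oren controls Vantage.
Sable holds 39% of Quillon, so Oren controls Quillon.
No other company's threshold is met.

Quillon SRL, Sable Capital AS, Vantage Group KK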